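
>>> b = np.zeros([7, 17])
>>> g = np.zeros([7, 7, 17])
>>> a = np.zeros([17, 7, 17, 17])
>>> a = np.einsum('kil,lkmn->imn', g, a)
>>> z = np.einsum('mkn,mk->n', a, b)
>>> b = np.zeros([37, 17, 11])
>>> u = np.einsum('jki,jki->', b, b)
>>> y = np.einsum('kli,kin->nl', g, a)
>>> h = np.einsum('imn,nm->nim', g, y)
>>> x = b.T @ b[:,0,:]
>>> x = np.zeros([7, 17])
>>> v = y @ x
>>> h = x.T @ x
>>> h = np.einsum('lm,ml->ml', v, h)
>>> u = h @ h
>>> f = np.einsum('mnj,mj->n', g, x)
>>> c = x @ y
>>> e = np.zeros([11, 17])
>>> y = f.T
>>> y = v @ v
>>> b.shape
(37, 17, 11)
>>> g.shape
(7, 7, 17)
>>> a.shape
(7, 17, 17)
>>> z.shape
(17,)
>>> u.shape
(17, 17)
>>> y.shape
(17, 17)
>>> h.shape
(17, 17)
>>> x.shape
(7, 17)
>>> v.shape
(17, 17)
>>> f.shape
(7,)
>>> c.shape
(7, 7)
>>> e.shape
(11, 17)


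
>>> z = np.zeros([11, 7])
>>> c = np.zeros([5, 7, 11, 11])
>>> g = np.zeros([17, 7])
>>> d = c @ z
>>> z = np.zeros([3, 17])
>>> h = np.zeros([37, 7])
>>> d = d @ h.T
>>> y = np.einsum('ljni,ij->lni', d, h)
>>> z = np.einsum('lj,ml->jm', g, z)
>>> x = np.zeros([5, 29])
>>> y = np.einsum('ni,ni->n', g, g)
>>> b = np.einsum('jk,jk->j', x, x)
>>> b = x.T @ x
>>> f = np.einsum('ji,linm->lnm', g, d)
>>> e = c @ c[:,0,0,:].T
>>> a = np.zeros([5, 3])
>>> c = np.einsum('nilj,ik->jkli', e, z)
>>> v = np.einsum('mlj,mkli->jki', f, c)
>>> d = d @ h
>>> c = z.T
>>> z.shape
(7, 3)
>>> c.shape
(3, 7)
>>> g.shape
(17, 7)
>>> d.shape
(5, 7, 11, 7)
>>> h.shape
(37, 7)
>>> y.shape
(17,)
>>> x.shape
(5, 29)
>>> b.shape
(29, 29)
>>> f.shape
(5, 11, 37)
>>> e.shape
(5, 7, 11, 5)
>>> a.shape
(5, 3)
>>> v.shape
(37, 3, 7)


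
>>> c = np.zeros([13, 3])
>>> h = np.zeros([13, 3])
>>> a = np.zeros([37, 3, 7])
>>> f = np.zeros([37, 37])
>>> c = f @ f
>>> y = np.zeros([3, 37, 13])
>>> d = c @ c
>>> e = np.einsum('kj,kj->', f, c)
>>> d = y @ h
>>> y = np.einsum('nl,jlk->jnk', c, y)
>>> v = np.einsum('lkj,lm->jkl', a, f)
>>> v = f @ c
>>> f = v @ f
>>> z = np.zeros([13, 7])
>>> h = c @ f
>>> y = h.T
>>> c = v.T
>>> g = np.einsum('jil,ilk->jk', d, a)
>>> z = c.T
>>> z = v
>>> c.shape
(37, 37)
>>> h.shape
(37, 37)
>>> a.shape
(37, 3, 7)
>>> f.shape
(37, 37)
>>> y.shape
(37, 37)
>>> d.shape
(3, 37, 3)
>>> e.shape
()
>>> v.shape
(37, 37)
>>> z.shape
(37, 37)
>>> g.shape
(3, 7)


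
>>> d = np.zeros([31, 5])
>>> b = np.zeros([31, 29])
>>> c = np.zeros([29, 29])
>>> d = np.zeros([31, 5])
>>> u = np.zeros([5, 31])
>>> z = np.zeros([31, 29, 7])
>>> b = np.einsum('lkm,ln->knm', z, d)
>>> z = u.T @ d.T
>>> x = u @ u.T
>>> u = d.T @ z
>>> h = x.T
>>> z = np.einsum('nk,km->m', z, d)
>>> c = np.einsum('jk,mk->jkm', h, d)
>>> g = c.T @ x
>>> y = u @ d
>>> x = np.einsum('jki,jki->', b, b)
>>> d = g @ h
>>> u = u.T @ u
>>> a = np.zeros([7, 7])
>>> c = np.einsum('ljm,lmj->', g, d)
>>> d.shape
(31, 5, 5)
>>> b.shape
(29, 5, 7)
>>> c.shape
()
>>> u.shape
(31, 31)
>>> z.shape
(5,)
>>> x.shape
()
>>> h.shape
(5, 5)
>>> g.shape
(31, 5, 5)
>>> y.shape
(5, 5)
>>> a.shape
(7, 7)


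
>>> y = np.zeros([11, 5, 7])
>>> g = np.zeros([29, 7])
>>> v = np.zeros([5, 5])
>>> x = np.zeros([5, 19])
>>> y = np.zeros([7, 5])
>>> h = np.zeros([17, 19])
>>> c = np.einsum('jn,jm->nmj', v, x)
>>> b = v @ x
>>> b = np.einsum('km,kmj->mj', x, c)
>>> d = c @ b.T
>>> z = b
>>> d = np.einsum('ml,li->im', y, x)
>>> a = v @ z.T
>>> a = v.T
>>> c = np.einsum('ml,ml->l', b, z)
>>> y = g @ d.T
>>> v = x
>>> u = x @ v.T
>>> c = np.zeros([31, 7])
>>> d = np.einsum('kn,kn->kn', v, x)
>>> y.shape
(29, 19)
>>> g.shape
(29, 7)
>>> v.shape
(5, 19)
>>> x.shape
(5, 19)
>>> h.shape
(17, 19)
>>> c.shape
(31, 7)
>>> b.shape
(19, 5)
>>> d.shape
(5, 19)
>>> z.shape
(19, 5)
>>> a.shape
(5, 5)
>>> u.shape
(5, 5)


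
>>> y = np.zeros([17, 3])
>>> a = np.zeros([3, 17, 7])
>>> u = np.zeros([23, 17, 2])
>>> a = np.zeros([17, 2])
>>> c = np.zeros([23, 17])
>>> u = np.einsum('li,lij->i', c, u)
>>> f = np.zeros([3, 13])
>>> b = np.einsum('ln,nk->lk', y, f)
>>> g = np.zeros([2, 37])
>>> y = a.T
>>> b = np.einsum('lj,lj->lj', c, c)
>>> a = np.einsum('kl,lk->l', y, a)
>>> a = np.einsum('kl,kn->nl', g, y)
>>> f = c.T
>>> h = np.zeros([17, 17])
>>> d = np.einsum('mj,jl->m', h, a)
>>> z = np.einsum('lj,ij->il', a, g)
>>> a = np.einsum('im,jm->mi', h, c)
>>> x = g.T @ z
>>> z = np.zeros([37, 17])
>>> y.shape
(2, 17)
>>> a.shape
(17, 17)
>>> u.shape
(17,)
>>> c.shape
(23, 17)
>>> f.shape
(17, 23)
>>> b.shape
(23, 17)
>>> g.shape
(2, 37)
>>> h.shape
(17, 17)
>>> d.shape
(17,)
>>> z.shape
(37, 17)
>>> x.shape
(37, 17)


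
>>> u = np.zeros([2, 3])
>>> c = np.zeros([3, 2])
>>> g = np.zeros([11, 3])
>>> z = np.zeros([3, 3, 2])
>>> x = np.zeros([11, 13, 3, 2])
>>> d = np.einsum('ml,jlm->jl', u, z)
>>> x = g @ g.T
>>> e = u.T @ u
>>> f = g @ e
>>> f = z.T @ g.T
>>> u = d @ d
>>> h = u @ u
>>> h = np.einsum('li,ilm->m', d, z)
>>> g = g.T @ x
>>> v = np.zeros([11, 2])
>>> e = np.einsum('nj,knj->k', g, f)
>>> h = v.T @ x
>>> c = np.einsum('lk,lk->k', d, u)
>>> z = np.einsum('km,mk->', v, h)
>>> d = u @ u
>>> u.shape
(3, 3)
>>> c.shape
(3,)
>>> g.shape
(3, 11)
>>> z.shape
()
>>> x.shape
(11, 11)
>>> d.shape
(3, 3)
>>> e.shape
(2,)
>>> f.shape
(2, 3, 11)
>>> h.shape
(2, 11)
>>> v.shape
(11, 2)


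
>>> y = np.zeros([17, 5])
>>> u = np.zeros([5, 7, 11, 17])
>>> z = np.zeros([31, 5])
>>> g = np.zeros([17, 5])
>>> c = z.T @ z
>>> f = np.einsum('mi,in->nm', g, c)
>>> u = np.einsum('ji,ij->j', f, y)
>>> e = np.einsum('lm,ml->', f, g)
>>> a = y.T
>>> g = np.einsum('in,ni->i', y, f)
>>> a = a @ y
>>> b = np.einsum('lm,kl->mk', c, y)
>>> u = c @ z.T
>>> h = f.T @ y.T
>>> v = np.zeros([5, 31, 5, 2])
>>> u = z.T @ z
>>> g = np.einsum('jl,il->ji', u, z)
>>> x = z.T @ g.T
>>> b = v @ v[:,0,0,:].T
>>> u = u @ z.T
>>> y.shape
(17, 5)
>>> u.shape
(5, 31)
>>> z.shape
(31, 5)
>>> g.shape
(5, 31)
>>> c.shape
(5, 5)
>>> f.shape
(5, 17)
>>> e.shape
()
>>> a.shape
(5, 5)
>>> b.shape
(5, 31, 5, 5)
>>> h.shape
(17, 17)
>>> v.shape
(5, 31, 5, 2)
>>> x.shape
(5, 5)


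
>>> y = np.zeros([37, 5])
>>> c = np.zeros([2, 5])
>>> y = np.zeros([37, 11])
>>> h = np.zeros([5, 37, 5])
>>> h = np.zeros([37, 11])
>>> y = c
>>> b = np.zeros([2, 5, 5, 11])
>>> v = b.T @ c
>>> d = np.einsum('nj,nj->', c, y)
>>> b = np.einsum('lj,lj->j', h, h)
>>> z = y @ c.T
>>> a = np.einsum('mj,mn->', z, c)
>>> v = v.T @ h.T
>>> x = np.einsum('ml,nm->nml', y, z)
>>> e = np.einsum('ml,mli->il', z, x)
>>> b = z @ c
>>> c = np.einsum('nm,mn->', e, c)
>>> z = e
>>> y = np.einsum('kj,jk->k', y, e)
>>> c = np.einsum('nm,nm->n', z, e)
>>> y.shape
(2,)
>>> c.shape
(5,)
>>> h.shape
(37, 11)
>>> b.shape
(2, 5)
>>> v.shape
(5, 5, 5, 37)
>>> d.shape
()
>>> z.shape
(5, 2)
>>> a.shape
()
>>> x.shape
(2, 2, 5)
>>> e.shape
(5, 2)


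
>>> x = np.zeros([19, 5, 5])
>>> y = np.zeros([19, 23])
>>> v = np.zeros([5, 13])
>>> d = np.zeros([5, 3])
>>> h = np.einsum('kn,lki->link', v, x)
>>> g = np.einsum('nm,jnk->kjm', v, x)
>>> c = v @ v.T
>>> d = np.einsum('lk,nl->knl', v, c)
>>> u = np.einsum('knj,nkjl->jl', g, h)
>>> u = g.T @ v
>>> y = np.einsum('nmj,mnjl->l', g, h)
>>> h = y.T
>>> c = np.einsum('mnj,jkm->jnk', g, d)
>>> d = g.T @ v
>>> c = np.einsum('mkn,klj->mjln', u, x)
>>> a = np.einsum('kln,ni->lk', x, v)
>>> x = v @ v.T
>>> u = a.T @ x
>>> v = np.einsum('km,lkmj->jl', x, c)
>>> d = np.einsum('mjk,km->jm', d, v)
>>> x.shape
(5, 5)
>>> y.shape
(5,)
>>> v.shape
(13, 13)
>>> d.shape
(19, 13)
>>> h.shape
(5,)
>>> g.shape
(5, 19, 13)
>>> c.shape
(13, 5, 5, 13)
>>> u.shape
(19, 5)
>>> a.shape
(5, 19)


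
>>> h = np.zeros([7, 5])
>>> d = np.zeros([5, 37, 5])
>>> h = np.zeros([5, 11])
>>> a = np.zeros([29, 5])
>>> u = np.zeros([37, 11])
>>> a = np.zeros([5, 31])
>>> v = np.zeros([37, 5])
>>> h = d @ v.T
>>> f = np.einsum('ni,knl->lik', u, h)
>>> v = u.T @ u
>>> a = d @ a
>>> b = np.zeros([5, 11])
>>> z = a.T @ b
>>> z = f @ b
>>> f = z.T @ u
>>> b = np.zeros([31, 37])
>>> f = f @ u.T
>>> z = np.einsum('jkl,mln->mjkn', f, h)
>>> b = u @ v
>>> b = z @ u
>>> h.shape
(5, 37, 37)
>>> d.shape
(5, 37, 5)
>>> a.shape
(5, 37, 31)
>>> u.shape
(37, 11)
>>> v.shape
(11, 11)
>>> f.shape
(11, 11, 37)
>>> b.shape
(5, 11, 11, 11)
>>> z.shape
(5, 11, 11, 37)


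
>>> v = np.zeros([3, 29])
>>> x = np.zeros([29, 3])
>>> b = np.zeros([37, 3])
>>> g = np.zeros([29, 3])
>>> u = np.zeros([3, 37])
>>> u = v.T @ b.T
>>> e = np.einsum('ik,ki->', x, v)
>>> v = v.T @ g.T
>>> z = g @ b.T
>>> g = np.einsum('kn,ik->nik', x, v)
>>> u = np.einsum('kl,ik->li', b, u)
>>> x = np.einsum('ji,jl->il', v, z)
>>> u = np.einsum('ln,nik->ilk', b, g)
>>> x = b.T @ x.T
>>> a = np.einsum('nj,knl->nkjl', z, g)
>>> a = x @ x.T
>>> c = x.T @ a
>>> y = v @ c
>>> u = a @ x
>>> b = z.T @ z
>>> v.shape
(29, 29)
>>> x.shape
(3, 29)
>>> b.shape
(37, 37)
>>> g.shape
(3, 29, 29)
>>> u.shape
(3, 29)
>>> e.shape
()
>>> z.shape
(29, 37)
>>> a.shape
(3, 3)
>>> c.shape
(29, 3)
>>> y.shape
(29, 3)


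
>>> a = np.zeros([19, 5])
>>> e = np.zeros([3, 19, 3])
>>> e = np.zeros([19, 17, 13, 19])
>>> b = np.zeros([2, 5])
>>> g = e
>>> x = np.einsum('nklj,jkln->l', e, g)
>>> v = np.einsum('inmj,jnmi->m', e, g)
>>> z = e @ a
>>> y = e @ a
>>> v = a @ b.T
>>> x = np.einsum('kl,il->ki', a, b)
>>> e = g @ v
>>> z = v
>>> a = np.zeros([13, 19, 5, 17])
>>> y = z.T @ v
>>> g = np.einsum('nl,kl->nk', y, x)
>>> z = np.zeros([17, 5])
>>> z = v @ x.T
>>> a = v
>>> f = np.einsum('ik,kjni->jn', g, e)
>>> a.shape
(19, 2)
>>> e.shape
(19, 17, 13, 2)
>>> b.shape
(2, 5)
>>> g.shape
(2, 19)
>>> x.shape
(19, 2)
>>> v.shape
(19, 2)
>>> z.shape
(19, 19)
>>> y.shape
(2, 2)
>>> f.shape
(17, 13)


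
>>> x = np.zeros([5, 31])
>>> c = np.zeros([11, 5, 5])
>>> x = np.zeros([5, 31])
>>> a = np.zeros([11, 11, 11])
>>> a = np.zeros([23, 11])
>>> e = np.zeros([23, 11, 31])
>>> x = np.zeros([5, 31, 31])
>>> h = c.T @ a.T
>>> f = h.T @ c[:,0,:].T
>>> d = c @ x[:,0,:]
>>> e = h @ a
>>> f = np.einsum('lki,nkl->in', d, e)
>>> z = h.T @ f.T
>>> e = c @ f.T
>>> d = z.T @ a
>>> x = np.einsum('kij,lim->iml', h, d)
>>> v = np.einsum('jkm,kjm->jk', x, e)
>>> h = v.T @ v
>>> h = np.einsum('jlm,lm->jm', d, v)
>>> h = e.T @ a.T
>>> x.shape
(5, 11, 31)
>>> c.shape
(11, 5, 5)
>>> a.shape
(23, 11)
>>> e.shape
(11, 5, 31)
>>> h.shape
(31, 5, 23)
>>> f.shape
(31, 5)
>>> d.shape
(31, 5, 11)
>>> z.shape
(23, 5, 31)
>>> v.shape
(5, 11)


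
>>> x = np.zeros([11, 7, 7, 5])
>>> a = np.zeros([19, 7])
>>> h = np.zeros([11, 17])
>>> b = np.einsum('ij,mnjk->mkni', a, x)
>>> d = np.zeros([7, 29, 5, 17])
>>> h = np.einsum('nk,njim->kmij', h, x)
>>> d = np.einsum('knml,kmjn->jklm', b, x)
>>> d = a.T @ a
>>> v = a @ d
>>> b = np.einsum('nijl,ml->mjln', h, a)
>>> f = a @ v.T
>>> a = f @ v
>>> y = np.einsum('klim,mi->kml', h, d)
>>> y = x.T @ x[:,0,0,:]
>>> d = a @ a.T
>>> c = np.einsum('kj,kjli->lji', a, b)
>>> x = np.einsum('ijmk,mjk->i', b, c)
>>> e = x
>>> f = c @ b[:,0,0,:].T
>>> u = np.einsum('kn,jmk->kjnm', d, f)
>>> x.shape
(19,)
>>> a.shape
(19, 7)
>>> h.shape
(17, 5, 7, 7)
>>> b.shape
(19, 7, 7, 17)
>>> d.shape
(19, 19)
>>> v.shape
(19, 7)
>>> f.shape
(7, 7, 19)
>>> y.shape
(5, 7, 7, 5)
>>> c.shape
(7, 7, 17)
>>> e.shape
(19,)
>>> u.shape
(19, 7, 19, 7)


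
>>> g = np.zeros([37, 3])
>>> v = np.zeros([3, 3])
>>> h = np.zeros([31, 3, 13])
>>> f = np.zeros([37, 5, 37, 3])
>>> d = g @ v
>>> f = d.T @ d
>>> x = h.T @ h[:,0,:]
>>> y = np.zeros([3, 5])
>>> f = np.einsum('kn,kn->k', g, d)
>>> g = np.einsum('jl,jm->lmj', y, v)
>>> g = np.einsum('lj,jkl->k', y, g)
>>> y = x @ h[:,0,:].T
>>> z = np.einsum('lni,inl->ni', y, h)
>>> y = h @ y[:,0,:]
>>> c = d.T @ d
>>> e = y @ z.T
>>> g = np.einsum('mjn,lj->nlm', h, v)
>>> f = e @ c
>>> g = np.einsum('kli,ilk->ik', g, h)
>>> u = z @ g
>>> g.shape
(31, 13)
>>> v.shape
(3, 3)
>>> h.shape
(31, 3, 13)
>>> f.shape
(31, 3, 3)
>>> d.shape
(37, 3)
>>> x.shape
(13, 3, 13)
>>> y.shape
(31, 3, 31)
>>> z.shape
(3, 31)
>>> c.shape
(3, 3)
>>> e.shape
(31, 3, 3)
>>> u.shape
(3, 13)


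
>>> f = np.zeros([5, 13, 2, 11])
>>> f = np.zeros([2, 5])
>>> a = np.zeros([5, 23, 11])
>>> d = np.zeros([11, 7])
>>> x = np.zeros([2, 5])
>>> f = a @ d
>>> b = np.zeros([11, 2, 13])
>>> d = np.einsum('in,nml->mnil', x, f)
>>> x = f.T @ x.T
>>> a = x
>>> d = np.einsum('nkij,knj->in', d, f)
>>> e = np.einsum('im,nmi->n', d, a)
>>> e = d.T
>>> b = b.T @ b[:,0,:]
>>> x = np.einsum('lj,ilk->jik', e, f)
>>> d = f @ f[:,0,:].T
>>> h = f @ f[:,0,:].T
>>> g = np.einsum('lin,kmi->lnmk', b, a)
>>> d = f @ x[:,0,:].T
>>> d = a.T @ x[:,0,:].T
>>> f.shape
(5, 23, 7)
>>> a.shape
(7, 23, 2)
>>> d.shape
(2, 23, 2)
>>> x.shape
(2, 5, 7)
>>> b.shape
(13, 2, 13)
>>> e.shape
(23, 2)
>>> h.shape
(5, 23, 5)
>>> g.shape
(13, 13, 23, 7)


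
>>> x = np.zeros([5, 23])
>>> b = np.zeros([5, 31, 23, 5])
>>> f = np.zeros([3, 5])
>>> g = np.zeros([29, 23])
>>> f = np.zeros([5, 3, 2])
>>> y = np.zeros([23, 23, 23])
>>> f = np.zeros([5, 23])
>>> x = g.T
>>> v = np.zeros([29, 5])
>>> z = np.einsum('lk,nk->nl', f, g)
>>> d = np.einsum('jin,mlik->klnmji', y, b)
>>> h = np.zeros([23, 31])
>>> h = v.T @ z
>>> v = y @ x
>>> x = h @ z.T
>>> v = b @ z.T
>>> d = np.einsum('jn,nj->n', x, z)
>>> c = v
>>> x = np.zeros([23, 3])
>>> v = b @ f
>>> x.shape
(23, 3)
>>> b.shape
(5, 31, 23, 5)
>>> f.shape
(5, 23)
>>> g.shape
(29, 23)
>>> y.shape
(23, 23, 23)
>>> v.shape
(5, 31, 23, 23)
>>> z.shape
(29, 5)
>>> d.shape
(29,)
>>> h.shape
(5, 5)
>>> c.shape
(5, 31, 23, 29)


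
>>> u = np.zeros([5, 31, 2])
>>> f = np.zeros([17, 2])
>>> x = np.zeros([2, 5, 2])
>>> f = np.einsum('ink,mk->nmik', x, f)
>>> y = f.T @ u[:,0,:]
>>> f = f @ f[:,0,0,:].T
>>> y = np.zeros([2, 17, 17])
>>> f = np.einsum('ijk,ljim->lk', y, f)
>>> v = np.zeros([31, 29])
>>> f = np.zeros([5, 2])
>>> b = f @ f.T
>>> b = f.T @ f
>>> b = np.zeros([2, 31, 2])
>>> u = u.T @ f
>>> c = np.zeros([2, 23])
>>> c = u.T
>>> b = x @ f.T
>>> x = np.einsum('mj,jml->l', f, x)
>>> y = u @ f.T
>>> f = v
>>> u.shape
(2, 31, 2)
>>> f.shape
(31, 29)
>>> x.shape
(2,)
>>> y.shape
(2, 31, 5)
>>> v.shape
(31, 29)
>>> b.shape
(2, 5, 5)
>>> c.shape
(2, 31, 2)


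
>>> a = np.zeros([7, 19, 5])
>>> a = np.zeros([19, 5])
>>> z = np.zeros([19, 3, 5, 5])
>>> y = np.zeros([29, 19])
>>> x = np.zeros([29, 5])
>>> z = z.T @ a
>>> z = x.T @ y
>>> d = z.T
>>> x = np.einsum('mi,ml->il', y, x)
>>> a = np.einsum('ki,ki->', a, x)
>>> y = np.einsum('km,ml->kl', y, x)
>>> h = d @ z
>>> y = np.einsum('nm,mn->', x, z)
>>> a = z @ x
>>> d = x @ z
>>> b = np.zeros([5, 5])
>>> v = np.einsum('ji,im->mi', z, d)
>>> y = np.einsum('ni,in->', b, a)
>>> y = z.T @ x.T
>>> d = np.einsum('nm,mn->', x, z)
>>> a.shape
(5, 5)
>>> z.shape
(5, 19)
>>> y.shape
(19, 19)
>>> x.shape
(19, 5)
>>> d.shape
()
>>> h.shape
(19, 19)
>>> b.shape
(5, 5)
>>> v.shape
(19, 19)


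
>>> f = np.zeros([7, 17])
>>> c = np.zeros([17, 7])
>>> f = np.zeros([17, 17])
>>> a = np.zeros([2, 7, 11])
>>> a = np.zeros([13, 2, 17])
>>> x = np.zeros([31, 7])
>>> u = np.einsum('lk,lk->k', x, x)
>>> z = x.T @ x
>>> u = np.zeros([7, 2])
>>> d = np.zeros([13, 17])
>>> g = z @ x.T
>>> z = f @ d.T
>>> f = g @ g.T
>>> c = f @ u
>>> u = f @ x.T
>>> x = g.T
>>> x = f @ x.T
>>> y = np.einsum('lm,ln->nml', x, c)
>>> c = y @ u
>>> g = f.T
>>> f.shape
(7, 7)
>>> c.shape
(2, 31, 31)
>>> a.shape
(13, 2, 17)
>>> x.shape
(7, 31)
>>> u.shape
(7, 31)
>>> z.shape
(17, 13)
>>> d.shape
(13, 17)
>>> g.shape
(7, 7)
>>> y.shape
(2, 31, 7)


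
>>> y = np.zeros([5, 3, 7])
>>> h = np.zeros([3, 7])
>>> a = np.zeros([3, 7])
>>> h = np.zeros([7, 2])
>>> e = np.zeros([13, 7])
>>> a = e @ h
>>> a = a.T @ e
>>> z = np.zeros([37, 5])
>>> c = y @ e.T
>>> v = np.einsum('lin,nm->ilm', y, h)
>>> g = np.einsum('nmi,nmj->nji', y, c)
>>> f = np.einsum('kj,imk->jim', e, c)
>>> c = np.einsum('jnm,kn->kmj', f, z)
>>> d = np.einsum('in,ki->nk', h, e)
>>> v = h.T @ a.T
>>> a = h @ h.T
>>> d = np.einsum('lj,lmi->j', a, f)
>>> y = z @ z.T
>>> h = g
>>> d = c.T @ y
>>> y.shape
(37, 37)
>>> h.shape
(5, 13, 7)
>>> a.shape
(7, 7)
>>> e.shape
(13, 7)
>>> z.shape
(37, 5)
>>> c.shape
(37, 3, 7)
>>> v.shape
(2, 2)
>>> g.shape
(5, 13, 7)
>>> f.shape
(7, 5, 3)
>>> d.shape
(7, 3, 37)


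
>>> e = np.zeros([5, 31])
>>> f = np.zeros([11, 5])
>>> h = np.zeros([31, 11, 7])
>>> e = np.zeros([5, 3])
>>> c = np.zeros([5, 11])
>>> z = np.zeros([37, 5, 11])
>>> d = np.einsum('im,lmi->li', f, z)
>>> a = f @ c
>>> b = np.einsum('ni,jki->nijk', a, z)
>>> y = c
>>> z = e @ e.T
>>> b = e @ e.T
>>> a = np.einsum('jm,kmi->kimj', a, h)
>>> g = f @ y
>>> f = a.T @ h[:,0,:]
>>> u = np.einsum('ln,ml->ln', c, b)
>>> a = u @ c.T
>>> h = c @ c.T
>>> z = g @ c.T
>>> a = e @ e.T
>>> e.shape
(5, 3)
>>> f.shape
(11, 11, 7, 7)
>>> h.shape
(5, 5)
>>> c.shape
(5, 11)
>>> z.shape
(11, 5)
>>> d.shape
(37, 11)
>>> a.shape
(5, 5)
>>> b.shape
(5, 5)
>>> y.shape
(5, 11)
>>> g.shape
(11, 11)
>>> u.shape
(5, 11)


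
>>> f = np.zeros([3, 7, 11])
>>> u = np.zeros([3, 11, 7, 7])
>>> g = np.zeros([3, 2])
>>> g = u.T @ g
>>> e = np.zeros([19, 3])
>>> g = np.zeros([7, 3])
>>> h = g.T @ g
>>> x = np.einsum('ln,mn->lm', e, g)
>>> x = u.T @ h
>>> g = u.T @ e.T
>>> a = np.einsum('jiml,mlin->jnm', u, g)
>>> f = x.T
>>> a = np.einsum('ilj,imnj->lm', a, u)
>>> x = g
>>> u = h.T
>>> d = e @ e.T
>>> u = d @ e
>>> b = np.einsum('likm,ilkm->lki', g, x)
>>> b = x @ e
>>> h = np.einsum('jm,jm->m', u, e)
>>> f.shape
(3, 11, 7, 7)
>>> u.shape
(19, 3)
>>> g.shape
(7, 7, 11, 19)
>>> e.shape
(19, 3)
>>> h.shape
(3,)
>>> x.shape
(7, 7, 11, 19)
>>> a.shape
(19, 11)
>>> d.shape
(19, 19)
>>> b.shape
(7, 7, 11, 3)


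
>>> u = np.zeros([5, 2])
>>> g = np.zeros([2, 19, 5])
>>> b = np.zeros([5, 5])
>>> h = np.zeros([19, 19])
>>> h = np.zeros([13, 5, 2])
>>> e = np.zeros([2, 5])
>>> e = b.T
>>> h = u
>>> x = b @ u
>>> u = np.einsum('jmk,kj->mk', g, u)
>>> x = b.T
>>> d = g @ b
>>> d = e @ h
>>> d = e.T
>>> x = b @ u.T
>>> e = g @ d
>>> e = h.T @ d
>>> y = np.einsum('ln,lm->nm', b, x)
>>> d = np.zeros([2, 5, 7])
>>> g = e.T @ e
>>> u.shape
(19, 5)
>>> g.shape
(5, 5)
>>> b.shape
(5, 5)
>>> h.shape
(5, 2)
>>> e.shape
(2, 5)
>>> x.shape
(5, 19)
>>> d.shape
(2, 5, 7)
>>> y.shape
(5, 19)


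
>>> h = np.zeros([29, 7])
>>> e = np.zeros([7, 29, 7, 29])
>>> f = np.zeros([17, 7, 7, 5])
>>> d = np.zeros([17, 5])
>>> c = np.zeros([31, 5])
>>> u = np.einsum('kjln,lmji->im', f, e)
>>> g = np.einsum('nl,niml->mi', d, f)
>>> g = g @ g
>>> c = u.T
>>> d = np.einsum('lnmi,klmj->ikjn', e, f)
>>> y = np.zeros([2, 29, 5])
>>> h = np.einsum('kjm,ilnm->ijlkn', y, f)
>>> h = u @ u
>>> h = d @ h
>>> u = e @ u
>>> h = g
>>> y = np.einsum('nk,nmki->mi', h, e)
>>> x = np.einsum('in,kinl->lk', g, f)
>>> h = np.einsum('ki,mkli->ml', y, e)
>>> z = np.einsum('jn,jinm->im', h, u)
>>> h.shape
(7, 7)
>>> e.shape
(7, 29, 7, 29)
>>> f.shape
(17, 7, 7, 5)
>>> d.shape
(29, 17, 5, 29)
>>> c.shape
(29, 29)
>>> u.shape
(7, 29, 7, 29)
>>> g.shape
(7, 7)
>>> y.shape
(29, 29)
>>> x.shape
(5, 17)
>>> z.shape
(29, 29)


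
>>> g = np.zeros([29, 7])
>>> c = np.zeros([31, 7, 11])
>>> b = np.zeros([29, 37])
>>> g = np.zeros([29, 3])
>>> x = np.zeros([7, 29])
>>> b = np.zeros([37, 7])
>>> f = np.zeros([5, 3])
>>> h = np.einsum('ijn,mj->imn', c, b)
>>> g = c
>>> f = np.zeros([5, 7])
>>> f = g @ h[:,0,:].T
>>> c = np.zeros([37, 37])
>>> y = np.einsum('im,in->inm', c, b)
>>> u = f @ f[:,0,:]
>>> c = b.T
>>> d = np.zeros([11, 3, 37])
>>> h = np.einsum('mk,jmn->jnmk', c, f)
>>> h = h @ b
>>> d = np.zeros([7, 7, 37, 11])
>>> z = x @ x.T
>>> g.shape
(31, 7, 11)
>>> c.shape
(7, 37)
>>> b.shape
(37, 7)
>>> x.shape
(7, 29)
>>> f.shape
(31, 7, 31)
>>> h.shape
(31, 31, 7, 7)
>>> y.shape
(37, 7, 37)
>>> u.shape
(31, 7, 31)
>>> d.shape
(7, 7, 37, 11)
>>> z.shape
(7, 7)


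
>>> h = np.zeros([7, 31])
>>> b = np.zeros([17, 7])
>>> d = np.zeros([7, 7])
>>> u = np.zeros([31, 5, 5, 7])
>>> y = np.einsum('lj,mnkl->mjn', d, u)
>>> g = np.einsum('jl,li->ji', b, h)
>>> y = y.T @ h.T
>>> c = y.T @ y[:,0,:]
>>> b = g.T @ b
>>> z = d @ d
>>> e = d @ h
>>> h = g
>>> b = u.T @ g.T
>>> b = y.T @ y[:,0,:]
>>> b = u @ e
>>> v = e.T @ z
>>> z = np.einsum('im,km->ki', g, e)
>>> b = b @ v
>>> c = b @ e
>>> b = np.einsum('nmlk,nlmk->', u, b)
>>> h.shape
(17, 31)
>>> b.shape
()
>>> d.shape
(7, 7)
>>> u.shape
(31, 5, 5, 7)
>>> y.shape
(5, 7, 7)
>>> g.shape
(17, 31)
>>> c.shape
(31, 5, 5, 31)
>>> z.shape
(7, 17)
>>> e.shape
(7, 31)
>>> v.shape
(31, 7)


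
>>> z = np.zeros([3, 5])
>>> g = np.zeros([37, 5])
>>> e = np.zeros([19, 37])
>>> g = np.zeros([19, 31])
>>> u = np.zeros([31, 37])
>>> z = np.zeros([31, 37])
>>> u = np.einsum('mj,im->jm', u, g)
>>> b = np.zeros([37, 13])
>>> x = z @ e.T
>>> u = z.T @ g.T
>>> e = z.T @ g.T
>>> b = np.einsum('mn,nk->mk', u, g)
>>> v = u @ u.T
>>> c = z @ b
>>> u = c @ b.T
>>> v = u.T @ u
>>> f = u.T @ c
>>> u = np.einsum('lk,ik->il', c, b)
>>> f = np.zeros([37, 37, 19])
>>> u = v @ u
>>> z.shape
(31, 37)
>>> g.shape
(19, 31)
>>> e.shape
(37, 19)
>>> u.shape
(37, 31)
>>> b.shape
(37, 31)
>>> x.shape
(31, 19)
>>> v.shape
(37, 37)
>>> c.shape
(31, 31)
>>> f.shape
(37, 37, 19)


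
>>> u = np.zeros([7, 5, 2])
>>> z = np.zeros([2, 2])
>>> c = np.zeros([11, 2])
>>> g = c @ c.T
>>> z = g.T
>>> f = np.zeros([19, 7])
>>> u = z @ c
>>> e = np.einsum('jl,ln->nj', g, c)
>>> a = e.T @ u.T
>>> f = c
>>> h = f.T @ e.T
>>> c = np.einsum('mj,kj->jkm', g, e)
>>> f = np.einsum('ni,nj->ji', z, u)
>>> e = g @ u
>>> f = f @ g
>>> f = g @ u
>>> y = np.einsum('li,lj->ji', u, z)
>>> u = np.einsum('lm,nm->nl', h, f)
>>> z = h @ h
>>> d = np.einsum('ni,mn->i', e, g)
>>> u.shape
(11, 2)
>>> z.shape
(2, 2)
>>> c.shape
(11, 2, 11)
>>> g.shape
(11, 11)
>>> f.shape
(11, 2)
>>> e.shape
(11, 2)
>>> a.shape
(11, 11)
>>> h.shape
(2, 2)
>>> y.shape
(11, 2)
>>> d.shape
(2,)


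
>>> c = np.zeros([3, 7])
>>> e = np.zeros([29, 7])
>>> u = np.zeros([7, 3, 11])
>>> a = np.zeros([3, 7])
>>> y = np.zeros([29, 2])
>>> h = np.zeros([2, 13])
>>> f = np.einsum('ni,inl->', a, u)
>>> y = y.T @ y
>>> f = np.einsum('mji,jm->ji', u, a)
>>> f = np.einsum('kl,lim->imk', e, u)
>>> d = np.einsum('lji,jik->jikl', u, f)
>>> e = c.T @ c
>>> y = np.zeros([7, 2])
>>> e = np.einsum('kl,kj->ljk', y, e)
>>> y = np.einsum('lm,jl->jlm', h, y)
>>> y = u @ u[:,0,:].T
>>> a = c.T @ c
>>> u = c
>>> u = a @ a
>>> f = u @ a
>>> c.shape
(3, 7)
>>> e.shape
(2, 7, 7)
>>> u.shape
(7, 7)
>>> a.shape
(7, 7)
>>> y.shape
(7, 3, 7)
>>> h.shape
(2, 13)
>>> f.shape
(7, 7)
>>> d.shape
(3, 11, 29, 7)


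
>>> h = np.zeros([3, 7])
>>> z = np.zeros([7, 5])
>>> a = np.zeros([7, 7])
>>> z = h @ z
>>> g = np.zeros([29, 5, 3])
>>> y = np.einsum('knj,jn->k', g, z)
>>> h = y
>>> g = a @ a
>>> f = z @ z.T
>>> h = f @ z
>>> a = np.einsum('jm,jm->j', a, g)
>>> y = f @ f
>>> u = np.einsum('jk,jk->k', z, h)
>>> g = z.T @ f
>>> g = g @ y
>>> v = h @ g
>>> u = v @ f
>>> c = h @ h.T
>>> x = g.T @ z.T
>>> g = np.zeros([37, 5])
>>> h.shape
(3, 5)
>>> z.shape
(3, 5)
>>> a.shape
(7,)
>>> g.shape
(37, 5)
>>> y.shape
(3, 3)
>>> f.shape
(3, 3)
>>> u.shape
(3, 3)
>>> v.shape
(3, 3)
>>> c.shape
(3, 3)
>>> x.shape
(3, 3)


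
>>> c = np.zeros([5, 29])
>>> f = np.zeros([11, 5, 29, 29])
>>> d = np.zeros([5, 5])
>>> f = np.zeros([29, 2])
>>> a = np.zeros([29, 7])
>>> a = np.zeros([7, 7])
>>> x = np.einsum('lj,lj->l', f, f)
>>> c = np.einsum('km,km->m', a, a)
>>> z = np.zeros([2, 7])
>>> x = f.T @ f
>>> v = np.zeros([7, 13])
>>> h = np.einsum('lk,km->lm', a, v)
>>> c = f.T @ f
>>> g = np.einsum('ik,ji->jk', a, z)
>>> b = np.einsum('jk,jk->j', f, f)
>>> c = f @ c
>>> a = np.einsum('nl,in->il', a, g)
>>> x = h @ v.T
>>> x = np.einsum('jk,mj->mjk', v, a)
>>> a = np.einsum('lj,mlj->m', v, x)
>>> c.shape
(29, 2)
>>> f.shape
(29, 2)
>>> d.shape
(5, 5)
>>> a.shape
(2,)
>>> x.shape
(2, 7, 13)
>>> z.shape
(2, 7)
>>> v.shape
(7, 13)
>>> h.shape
(7, 13)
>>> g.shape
(2, 7)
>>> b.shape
(29,)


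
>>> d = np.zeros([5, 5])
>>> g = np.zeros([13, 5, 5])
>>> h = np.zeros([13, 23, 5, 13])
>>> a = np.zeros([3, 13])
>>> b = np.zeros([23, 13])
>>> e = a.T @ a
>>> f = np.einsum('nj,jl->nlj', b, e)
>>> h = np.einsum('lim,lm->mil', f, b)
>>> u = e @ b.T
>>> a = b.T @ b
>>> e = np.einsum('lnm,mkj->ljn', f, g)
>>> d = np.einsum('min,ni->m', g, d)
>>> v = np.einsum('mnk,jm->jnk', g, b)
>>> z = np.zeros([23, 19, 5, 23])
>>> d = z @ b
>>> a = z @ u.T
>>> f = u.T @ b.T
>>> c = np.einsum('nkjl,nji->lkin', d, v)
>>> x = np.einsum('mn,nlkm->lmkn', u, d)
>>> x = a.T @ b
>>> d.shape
(23, 19, 5, 13)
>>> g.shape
(13, 5, 5)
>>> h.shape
(13, 13, 23)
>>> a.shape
(23, 19, 5, 13)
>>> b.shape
(23, 13)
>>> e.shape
(23, 5, 13)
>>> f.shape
(23, 23)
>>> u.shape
(13, 23)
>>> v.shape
(23, 5, 5)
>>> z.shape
(23, 19, 5, 23)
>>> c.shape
(13, 19, 5, 23)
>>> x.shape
(13, 5, 19, 13)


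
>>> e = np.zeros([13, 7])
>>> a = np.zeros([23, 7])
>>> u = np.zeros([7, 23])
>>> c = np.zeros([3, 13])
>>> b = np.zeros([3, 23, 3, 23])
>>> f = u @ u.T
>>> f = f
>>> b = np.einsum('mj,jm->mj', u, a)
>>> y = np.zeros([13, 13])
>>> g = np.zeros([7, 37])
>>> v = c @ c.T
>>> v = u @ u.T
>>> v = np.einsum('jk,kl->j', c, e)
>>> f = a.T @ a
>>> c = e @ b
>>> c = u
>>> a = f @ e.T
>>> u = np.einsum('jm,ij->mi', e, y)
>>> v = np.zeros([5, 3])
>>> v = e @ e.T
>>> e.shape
(13, 7)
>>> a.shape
(7, 13)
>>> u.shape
(7, 13)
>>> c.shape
(7, 23)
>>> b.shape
(7, 23)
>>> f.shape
(7, 7)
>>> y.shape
(13, 13)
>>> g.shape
(7, 37)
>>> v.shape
(13, 13)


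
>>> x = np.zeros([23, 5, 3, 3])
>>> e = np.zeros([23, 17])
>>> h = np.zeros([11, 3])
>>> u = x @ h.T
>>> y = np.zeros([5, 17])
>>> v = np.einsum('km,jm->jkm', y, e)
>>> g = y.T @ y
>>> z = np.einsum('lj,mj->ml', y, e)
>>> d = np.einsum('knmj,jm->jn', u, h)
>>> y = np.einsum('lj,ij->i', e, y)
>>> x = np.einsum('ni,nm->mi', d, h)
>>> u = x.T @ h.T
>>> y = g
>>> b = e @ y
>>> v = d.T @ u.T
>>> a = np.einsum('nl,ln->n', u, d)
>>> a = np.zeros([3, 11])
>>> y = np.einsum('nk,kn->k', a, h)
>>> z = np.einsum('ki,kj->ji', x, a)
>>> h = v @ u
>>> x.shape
(3, 5)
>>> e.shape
(23, 17)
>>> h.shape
(5, 11)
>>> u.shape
(5, 11)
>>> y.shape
(11,)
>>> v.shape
(5, 5)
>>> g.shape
(17, 17)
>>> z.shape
(11, 5)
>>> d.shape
(11, 5)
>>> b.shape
(23, 17)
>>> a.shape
(3, 11)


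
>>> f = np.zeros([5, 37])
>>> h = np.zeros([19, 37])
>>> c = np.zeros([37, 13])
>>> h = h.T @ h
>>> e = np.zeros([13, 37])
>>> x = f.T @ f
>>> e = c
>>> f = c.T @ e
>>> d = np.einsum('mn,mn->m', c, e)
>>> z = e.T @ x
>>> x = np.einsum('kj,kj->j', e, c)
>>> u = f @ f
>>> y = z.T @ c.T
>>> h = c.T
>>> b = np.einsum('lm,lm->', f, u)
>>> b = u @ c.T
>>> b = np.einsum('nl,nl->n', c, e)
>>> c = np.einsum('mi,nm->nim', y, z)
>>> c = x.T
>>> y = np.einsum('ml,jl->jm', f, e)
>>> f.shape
(13, 13)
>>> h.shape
(13, 37)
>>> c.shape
(13,)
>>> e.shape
(37, 13)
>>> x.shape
(13,)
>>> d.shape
(37,)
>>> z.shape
(13, 37)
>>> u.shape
(13, 13)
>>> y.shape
(37, 13)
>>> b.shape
(37,)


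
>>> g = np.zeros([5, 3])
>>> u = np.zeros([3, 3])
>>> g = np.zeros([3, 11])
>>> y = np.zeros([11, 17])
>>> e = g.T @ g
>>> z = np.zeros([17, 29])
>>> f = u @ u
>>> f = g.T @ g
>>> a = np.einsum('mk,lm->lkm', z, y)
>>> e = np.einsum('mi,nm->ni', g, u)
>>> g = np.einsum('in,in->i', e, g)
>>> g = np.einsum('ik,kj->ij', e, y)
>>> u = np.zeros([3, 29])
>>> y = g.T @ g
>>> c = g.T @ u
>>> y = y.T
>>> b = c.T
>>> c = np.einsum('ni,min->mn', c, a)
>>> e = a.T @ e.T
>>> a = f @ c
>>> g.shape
(3, 17)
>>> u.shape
(3, 29)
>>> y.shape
(17, 17)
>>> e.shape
(17, 29, 3)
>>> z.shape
(17, 29)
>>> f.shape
(11, 11)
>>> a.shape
(11, 17)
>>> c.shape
(11, 17)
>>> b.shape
(29, 17)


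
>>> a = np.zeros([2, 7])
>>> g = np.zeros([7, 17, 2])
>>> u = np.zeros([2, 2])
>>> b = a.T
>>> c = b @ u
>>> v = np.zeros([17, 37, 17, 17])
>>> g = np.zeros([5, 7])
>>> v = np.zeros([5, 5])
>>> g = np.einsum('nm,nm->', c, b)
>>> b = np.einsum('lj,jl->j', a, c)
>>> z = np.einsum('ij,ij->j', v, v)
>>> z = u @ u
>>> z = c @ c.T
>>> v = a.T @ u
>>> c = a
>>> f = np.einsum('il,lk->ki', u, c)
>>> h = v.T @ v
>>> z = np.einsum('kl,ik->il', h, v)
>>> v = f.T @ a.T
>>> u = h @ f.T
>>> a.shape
(2, 7)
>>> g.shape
()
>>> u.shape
(2, 7)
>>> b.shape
(7,)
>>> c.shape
(2, 7)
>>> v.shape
(2, 2)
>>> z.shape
(7, 2)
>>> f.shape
(7, 2)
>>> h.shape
(2, 2)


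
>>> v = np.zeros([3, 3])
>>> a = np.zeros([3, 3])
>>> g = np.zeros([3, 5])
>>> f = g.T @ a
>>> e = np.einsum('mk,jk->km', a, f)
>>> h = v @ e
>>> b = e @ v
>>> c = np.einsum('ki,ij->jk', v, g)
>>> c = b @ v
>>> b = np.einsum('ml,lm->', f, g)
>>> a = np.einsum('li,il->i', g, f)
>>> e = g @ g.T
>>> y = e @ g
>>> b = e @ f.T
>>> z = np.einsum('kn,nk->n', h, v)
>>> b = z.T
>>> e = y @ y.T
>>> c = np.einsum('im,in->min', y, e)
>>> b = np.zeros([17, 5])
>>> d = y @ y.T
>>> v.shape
(3, 3)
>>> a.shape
(5,)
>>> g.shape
(3, 5)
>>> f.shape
(5, 3)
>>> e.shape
(3, 3)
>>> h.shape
(3, 3)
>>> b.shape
(17, 5)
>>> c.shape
(5, 3, 3)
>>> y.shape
(3, 5)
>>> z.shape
(3,)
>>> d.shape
(3, 3)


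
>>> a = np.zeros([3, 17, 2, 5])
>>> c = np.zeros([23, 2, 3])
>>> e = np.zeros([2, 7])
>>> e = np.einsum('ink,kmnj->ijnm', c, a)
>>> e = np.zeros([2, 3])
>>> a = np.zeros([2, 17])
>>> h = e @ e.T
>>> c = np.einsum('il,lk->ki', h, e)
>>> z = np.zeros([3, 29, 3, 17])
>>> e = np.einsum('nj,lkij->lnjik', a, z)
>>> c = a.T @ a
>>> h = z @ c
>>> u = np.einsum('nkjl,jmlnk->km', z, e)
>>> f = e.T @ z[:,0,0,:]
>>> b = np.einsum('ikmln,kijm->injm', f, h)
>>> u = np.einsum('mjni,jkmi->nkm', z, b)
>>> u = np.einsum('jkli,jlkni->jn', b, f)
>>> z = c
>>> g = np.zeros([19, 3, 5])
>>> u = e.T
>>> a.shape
(2, 17)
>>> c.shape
(17, 17)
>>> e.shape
(3, 2, 17, 3, 29)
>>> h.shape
(3, 29, 3, 17)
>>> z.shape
(17, 17)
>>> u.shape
(29, 3, 17, 2, 3)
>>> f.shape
(29, 3, 17, 2, 17)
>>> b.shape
(29, 17, 3, 17)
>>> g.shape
(19, 3, 5)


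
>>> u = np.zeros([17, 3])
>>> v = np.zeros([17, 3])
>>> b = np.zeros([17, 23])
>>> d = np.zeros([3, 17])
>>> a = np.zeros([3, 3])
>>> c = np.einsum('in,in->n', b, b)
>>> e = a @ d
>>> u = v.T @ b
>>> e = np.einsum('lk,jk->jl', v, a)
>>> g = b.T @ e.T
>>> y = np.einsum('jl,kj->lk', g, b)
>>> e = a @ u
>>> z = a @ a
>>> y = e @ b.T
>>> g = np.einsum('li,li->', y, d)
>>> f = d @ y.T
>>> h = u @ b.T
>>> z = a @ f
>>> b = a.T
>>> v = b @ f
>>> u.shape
(3, 23)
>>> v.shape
(3, 3)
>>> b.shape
(3, 3)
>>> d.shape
(3, 17)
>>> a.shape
(3, 3)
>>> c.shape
(23,)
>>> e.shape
(3, 23)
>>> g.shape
()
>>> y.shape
(3, 17)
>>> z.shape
(3, 3)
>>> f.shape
(3, 3)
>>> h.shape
(3, 17)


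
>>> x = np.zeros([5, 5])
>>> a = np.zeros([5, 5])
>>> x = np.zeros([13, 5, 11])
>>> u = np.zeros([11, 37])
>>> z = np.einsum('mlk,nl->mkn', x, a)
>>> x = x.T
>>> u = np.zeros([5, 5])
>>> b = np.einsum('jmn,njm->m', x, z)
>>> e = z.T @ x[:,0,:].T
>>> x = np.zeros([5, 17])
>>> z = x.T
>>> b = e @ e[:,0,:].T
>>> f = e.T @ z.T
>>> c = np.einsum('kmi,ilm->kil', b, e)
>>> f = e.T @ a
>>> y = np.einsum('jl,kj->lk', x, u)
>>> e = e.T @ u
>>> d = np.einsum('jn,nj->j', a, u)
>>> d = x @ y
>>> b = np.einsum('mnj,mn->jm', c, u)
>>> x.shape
(5, 17)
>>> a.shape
(5, 5)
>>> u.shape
(5, 5)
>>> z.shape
(17, 5)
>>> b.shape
(11, 5)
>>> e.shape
(11, 11, 5)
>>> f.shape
(11, 11, 5)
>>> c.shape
(5, 5, 11)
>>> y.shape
(17, 5)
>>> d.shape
(5, 5)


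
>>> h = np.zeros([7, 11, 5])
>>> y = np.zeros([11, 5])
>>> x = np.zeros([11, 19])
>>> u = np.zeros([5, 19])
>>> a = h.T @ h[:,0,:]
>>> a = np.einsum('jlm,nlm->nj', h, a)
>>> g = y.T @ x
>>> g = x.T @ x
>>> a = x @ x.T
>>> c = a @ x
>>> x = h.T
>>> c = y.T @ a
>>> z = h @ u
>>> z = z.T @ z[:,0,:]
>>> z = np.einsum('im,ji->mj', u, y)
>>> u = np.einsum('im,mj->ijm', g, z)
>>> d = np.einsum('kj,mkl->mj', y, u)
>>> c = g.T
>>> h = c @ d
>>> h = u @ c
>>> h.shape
(19, 11, 19)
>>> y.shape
(11, 5)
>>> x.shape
(5, 11, 7)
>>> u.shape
(19, 11, 19)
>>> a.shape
(11, 11)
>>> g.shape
(19, 19)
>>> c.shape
(19, 19)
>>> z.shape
(19, 11)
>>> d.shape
(19, 5)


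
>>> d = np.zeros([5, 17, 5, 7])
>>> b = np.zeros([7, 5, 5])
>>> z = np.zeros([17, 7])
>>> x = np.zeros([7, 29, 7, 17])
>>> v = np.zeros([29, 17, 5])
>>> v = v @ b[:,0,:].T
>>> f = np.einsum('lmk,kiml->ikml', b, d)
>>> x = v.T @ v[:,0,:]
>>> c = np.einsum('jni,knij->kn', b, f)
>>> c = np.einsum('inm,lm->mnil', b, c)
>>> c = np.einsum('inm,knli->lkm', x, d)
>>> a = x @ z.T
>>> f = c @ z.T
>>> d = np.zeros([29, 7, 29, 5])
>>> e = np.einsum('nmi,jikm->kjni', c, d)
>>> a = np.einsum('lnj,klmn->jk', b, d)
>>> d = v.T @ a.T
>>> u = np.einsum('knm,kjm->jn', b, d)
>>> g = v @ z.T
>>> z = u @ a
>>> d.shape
(7, 17, 5)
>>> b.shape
(7, 5, 5)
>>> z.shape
(17, 29)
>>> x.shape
(7, 17, 7)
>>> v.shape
(29, 17, 7)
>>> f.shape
(5, 5, 17)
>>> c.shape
(5, 5, 7)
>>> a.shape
(5, 29)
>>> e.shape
(29, 29, 5, 7)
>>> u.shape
(17, 5)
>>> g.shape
(29, 17, 17)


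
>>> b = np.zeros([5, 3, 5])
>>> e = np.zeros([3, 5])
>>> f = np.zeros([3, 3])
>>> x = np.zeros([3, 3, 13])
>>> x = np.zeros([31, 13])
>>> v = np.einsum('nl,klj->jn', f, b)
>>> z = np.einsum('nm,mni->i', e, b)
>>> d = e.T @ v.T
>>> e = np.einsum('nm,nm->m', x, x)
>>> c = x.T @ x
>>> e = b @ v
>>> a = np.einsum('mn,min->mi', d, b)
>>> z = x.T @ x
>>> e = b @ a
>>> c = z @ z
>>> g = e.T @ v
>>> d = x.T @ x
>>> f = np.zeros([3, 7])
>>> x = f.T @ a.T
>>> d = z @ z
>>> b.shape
(5, 3, 5)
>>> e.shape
(5, 3, 3)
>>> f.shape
(3, 7)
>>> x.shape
(7, 5)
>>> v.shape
(5, 3)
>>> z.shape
(13, 13)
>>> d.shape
(13, 13)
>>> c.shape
(13, 13)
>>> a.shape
(5, 3)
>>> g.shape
(3, 3, 3)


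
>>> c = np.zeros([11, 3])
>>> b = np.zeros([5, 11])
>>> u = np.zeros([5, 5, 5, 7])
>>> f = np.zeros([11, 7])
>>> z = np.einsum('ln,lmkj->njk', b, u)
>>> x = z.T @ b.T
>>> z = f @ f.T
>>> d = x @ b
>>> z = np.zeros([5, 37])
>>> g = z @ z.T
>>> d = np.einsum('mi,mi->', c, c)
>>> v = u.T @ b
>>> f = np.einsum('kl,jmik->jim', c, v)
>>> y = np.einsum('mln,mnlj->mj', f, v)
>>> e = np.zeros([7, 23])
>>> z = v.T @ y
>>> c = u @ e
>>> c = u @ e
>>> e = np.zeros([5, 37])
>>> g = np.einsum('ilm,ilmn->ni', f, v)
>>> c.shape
(5, 5, 5, 23)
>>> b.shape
(5, 11)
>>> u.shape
(5, 5, 5, 7)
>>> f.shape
(7, 5, 5)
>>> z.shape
(11, 5, 5, 11)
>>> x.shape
(5, 7, 5)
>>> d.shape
()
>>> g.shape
(11, 7)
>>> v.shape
(7, 5, 5, 11)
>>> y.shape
(7, 11)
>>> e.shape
(5, 37)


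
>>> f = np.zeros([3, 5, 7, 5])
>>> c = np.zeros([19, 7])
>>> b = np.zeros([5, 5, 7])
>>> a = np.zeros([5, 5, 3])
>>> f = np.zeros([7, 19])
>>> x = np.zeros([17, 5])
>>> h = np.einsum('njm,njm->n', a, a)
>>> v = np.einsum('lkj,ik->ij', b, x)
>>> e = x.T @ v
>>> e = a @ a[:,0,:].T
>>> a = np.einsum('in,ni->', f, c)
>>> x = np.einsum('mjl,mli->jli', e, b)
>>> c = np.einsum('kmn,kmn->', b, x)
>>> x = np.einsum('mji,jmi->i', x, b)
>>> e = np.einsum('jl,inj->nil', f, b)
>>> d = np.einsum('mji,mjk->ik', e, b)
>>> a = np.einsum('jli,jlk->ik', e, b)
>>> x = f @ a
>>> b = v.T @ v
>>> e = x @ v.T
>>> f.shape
(7, 19)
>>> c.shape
()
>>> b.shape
(7, 7)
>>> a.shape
(19, 7)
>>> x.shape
(7, 7)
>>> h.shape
(5,)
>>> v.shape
(17, 7)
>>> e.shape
(7, 17)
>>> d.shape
(19, 7)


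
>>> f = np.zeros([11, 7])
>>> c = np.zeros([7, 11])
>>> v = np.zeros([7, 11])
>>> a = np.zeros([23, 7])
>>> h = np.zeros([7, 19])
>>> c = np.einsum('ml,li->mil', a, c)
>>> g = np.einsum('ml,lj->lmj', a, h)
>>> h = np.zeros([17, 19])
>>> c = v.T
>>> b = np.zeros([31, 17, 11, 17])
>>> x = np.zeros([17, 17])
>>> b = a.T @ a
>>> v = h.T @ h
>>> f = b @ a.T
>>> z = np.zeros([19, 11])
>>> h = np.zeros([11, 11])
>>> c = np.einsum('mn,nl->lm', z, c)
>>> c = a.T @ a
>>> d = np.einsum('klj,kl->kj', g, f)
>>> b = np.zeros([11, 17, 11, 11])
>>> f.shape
(7, 23)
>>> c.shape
(7, 7)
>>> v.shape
(19, 19)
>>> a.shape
(23, 7)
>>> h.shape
(11, 11)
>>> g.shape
(7, 23, 19)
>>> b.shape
(11, 17, 11, 11)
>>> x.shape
(17, 17)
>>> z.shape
(19, 11)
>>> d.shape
(7, 19)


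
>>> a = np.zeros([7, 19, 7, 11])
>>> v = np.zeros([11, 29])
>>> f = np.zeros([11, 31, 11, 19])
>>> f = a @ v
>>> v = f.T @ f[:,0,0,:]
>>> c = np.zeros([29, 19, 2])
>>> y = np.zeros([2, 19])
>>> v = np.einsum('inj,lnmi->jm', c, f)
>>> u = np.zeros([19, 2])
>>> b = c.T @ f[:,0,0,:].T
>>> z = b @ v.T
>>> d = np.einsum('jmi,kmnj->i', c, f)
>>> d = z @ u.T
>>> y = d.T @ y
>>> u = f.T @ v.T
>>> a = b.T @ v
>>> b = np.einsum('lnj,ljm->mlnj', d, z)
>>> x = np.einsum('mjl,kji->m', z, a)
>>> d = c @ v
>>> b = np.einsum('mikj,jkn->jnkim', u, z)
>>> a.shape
(7, 19, 7)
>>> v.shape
(2, 7)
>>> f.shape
(7, 19, 7, 29)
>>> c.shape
(29, 19, 2)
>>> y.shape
(19, 19, 19)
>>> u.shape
(29, 7, 19, 2)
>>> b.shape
(2, 2, 19, 7, 29)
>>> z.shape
(2, 19, 2)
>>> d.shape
(29, 19, 7)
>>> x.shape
(2,)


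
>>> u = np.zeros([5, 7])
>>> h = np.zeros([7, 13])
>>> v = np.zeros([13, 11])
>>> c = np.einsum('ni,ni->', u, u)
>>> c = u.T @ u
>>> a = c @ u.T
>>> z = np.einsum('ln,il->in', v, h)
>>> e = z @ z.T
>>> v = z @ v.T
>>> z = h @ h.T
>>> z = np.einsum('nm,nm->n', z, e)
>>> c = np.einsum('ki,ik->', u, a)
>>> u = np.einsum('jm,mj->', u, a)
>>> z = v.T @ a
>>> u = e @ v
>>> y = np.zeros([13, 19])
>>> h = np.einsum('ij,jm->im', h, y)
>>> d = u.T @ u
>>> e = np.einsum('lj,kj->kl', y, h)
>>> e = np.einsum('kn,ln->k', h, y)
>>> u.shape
(7, 13)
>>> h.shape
(7, 19)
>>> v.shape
(7, 13)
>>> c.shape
()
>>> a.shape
(7, 5)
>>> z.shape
(13, 5)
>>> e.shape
(7,)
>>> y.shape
(13, 19)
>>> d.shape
(13, 13)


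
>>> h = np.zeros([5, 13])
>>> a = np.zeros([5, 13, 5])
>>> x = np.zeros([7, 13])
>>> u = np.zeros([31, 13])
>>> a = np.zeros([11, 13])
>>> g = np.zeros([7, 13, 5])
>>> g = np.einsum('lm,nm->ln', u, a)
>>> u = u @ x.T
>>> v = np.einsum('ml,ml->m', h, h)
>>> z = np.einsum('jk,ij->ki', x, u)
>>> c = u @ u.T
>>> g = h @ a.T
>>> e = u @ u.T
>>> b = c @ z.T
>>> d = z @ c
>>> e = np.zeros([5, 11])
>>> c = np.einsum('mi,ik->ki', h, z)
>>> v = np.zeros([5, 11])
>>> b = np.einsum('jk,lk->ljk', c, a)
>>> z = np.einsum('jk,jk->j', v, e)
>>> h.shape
(5, 13)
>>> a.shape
(11, 13)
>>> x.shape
(7, 13)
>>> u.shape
(31, 7)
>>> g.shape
(5, 11)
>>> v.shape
(5, 11)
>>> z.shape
(5,)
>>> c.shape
(31, 13)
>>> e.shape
(5, 11)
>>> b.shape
(11, 31, 13)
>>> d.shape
(13, 31)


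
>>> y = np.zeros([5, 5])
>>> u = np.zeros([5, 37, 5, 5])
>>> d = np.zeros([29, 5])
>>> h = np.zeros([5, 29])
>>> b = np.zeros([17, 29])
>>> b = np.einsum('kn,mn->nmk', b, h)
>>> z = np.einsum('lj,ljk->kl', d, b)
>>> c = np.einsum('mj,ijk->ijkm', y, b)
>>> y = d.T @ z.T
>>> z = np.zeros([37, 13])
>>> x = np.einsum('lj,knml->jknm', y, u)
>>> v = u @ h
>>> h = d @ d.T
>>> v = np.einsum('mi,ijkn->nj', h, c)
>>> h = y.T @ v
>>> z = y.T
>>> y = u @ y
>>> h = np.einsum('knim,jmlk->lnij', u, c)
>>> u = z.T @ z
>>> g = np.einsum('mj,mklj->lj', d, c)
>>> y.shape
(5, 37, 5, 17)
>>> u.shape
(5, 5)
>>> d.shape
(29, 5)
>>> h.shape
(17, 37, 5, 29)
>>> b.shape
(29, 5, 17)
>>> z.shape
(17, 5)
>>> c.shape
(29, 5, 17, 5)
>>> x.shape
(17, 5, 37, 5)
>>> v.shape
(5, 5)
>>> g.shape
(17, 5)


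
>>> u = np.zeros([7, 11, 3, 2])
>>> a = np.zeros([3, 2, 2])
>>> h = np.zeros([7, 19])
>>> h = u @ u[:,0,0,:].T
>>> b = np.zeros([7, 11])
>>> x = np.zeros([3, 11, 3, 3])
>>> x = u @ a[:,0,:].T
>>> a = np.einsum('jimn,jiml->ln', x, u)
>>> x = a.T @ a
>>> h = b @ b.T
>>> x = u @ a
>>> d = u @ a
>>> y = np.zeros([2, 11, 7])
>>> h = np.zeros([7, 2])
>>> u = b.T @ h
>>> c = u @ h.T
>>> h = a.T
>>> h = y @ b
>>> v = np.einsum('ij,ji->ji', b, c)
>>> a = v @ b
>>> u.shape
(11, 2)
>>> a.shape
(11, 11)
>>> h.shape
(2, 11, 11)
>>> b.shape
(7, 11)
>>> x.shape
(7, 11, 3, 3)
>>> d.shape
(7, 11, 3, 3)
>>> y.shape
(2, 11, 7)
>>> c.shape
(11, 7)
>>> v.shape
(11, 7)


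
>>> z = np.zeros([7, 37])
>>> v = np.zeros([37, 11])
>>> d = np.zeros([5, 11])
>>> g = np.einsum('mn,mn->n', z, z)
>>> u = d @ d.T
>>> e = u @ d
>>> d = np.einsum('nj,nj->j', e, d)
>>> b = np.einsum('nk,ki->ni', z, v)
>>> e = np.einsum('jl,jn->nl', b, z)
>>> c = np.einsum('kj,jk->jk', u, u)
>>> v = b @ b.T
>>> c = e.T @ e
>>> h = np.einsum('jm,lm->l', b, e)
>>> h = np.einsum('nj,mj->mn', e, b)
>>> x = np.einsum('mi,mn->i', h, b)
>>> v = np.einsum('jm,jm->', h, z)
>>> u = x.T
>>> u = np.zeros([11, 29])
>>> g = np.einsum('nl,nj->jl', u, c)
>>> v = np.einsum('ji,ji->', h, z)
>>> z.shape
(7, 37)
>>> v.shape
()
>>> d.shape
(11,)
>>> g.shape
(11, 29)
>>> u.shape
(11, 29)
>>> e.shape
(37, 11)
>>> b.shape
(7, 11)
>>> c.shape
(11, 11)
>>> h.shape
(7, 37)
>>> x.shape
(37,)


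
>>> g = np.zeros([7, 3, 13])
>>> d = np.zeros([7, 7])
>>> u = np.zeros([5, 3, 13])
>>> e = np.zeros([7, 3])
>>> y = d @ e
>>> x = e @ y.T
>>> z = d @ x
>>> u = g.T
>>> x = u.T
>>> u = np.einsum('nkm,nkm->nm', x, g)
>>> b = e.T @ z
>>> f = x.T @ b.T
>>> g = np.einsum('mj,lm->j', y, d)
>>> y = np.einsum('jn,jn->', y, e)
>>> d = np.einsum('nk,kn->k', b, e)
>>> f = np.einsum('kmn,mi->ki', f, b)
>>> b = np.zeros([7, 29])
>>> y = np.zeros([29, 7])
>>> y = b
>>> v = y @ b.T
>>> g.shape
(3,)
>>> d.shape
(7,)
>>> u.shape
(7, 13)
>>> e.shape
(7, 3)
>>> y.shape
(7, 29)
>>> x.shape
(7, 3, 13)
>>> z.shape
(7, 7)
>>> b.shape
(7, 29)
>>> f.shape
(13, 7)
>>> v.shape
(7, 7)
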